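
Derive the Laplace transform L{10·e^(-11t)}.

L{e^(at)} = 1/(s-a), so L{e^(-11t)} = 1/(s+11). Then L{10·e^(-11t)} = 10/(s+11)

Final answer: 10/(s+11)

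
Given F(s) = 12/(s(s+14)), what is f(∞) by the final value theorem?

f(∞) = lim_{s→0} s·12/(s(s+14)) = lim_{s→0} 12/(s+14) = 12/14 = 6/7

Final answer: 6/7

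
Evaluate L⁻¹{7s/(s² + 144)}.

This is the form c·s/(s² + a²) with a = 12, c = 7. L⁻¹ = 7·cos(12t)

Final answer: 7·cos(12t)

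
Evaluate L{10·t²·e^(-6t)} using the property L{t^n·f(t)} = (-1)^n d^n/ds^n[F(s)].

L{e^(-6t)} = 1/(s+6). d/ds[1/(s+6)] = -1/(s+6)². d²/ds²[1/(s+6)] = 2/(s+6)³. So L{t²·e^(-6t)} = (-1)² · 2/(s+6)³ = 2/(s+6)³. Then L{10·t²·e^(-6t)} = 10·2/(s+6)³ = 20/(s+6)³

Final answer: 20/(s+6)³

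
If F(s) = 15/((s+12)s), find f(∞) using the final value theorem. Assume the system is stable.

f(∞) = lim_{s→0} sF(s) = lim_{s→0} 15/(s+12) = 5/4

Final answer: 5/4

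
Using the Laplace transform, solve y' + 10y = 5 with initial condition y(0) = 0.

sY + 10Y = 5/s. Y = 5/(s(s+10)). Partial fractions: Y = 1/2/s - 1/2/(s+10)

Final answer: y(t) = 1/2(1 - e^(-10t))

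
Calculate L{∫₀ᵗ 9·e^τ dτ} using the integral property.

L{∫₀ᵗ f(τ)dτ} = F(s)/s with F(s) = 9/(s-1), so L{∫₀ᵗ 9·e^τ dτ} = 9/(s(s-1))

Final answer: 9/(s(s-1))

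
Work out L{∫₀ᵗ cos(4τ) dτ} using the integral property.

L{∫₀ᵗ f(τ)dτ} = F(s)/s with F(s) = s/(s² + 16), so the result is (s/(s² + 16))/s = 1/(s² + 16)

Final answer: 1/(s² + 16)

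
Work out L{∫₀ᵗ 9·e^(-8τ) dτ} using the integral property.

L{∫₀ᵗ f(τ)dτ} = F(s)/s with F(s) = 9/(s+8), so L{∫₀ᵗ 9·e^(-8τ) dτ} = 9/(s(s+8))

Final answer: 9/(s(s+8))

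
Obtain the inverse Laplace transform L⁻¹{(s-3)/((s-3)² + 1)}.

Using frequency shift, L⁻¹{(s-3)/((s-3)² + 1)} = e^(3t)·cos(t)

Final answer: e^(3t)·cos(t)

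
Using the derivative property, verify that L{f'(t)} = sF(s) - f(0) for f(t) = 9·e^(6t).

f'(t) = 54e^(6t). Direct: L{f'(t)} = 54/(s-6). Property: s·9/(s-6) - 9 = (9s - 9(s-6))/(s-6) = 54/(s-6). ✓

Final answer: 54/(s-6)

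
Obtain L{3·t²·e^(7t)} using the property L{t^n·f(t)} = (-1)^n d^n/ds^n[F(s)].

L{e^(7t)} = 1/(s-7). d/ds[1/(s-7)] = -1/(s-7)². d²/ds²[1/(s-7)] = 2/(s-7)³. So L{t²·e^(7t)} = (-1)² · 2/(s-7)³ = 2/(s-7)³. Then L{3·t²·e^(7t)} = 3·2/(s-7)³ = 6/(s-7)³

Final answer: 6/(s-7)³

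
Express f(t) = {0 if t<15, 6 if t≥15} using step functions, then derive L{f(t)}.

f(t) = 6·u(t-15). L{u(t-15)} = e^(-15s)/s, so L{f(t)} = 6·e^(-15s)/s

Final answer: 6·e^(-15s)/s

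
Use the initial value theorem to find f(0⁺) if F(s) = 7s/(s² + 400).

f(0⁺) = lim_{s→∞} s·7s/(s² + 400) = lim_{s→∞} 7s²/(s² + 400) = 7

Final answer: 7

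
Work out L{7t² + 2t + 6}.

L{7t² + 2t + 6} = 7·2/s³ + 2/s² + 6/s = 14/s³ + 2/s² + 6/s

Final answer: 14/s³ + 2/s² + 6/s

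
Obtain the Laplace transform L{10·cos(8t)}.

L{cos(ωt)} = s/(s² + ω²), so L{cos(8t)} = s/(s² + 64). Then L{10·cos(8t)} = 10·s/(s² + 64) = 10s/(s² + 64)

Final answer: 10s/(s² + 64)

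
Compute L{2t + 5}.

L{2t + 5} = 2·L{t} + 5·L{1} = 2/s² + 5/s

Final answer: 2/s² + 5/s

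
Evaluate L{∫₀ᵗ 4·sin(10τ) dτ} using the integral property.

L{∫₀ᵗ f(τ)dτ} = F(s)/s with F(s) = 40/(s² + 100), so the result is (40/(s² + 100))/s = 40/(s(s² + 100))

Final answer: 40/(s(s² + 100))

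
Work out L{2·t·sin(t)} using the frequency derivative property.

L{sin(t)} = 1/(s² + 1). By L{t·f(t)} = -F'(s): -d/ds[1/(s² + 1)] = -(1)·(-2s)/(s² + 1)² = 2s/(s² + 1)². Then L{2·t·sin(t)} = 2·2s/(s² + 1)² = 4s/(s² + 1)²

Final answer: 4s/(s² + 1)²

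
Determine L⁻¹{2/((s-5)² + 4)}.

Form: b/((s-a)² + b²) → e^(at)sin(bt). With a=5, b=2

Final answer: e^(5t)·sin(2t)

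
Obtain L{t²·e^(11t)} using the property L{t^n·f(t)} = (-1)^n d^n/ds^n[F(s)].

L{e^(11t)} = 1/(s-11). d/ds[1/(s-11)] = -1/(s-11)². d²/ds²[1/(s-11)] = 2/(s-11)³. So L{t²·e^(11t)} = (-1)² · 2/(s-11)³ = 2/(s-11)³

Final answer: 2/(s-11)³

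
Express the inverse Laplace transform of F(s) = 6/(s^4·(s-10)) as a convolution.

6/(s^4·(s-10)) = (6/s^4)·(1/(s-10)) = L{t^3}·L{e^(10t)}. So f(t) = t^3*e^(10t) = ∫₀ᵗ τ^3·e^(10(t-τ)) dτ

Final answer: ∫₀ᵗ τ^3·e^(10(t-τ)) dτ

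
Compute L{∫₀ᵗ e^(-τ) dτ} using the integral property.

L{∫₀ᵗ f(τ)dτ} = F(s)/s with F(s) = 1/(s+1), so L{∫₀ᵗ e^(-τ) dτ} = 1/(s(s+1))

Final answer: 1/(s(s+1))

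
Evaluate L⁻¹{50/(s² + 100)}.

This is the form c·a/(s² + a²) with a = 10, c = 5. L⁻¹ = 5·sin(10t)

Final answer: 5·sin(10t)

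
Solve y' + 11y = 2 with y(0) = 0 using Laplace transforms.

sY + 11Y = 2/s. Y = 2/(s(s+11)). Partial fractions: Y = 2/11/s - 2/11/(s+11)

Final answer: y(t) = 2/11(1 - e^(-11t))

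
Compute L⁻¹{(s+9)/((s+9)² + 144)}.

Using frequency shift: L⁻¹{(s-a)/((s-a)² + b²)} = e^(at)cos(bt). Here a=-9, b=12

Final answer: e^(-9t)·cos(12t)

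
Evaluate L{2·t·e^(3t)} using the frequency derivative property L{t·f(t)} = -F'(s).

L{e^(3t)} = 1/(s-3). By frequency derivative: L{t·e^(3t)} = -d/ds[1/(s-3)] = -(-1)/(s-3)² = 1/(s-3)². Then L{2·t·e^(3t)} = 2·1/(s-3)² = 2/(s-3)²

Final answer: 2/(s-3)²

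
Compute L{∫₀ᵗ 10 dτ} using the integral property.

L{∫₀ᵗ f(τ)dτ} = F(s)/s with f(t) = 10. F(s) = 10/s, so L{∫₀ᵗ 10 dτ} = (10/s)/s = 10/s². (Check: ∫₀ᵗ 10 dτ = 10t.)

Final answer: 10/s²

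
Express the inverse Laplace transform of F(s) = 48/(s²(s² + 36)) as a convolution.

48/(s²(s² + 36)) = (1/s²)·(48/(s² + 36)) = L{t}·L{8·sin(6t)}. So f(t) = t*(8·sin(6t)) = ∫₀ᵗ 8τ·sin(6(t-τ)) dτ

Final answer: ∫₀ᵗ 8τ·sin(6(t-τ)) dτ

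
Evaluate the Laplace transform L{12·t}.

L{t^n} = n!/s^(n+1), so L{t} = 1/s^2. Then L{12·t} = 12·1/s^2 = 12/s^2

Final answer: 12/s^2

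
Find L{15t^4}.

L{t^n} = n!/s^(n+1). So L{15t^4} = 15·4!/s^5 = 360/s^5

Final answer: 360/s^5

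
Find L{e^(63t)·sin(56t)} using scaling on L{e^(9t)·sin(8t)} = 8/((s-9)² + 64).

Scaling with a=7: L{e^(63t)·sin(56t)} = (1/7) · 8/((s/7-9)² + 64). Simplifying: 56/((s-63)² + 3136)

Final answer: 56/((s-63)² + 3136)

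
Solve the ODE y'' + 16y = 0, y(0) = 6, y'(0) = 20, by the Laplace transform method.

L{y''} + 16L{y} = 0. s²Y - 6s - 20 + 16Y = 0. Y(s² + 16) = 6s + 20. Y = (6s + 20)/(s² + 16). Inverting: y(t) = 6cos(4t) + 5sin(4t)

Final answer: y(t) = 6cos(4t) + 5sin(4t)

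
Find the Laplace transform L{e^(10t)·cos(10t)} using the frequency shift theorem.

Frequency shift: L{e^(at)f(t)} = F(s-a). L{e^(10t)·cos(10t)} = (s-10)/((s-10)² + 100)

Final answer: (s-10)/((s-10)² + 100)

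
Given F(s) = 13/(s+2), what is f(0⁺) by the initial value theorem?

f(0⁺) = lim_{s→∞} s·13/(s+2) = lim_{s→∞} 13s/(s+2) = 13

Final answer: 13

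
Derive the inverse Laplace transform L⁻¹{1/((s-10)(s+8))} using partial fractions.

Decompose: A/(s-10) + B/(s+8). A = 1/18, B = -1/18. f(t) = (e^(10t) - e^(-8t))/18

Final answer: (e^(10t) - e^(-8t))/18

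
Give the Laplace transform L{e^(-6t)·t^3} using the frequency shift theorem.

L{e^(at)·t^n} = n!/(s-a)^(n+1), so L{e^(-6t)·t^3} = 6/(s+6)^4

Final answer: 6/(s+6)^4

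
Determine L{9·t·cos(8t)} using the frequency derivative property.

L{cos(8t)} = s/(s² + 64). Derivative: d/ds[s/(s² + 64)] = [(s² + 64) - s·2s]/(s² + 64)² = (64 - s²)/(s² + 64)². So L{t·cos(8t)} = -F'(s) = (s² - 64)/(s² + 64)². Then L{9·t·cos(8t)} = 9·(s² - 64)/(s² + 64)²

Final answer: 9·(s² - 64)/(s² + 64)²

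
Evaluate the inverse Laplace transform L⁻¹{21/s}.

L⁻¹{c/s} = c, so L⁻¹{21/s} = 21

Final answer: 21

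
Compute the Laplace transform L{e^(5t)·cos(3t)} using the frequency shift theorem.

Frequency shift: L{e^(at)f(t)} = F(s-a). L{e^(5t)·cos(3t)} = (s-5)/((s-5)² + 9)

Final answer: (s-5)/((s-5)² + 9)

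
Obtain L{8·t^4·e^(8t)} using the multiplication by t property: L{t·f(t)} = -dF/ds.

Using L{t^n·e^(at)} = n!/(s-a)^(n+1), L{t^4·e^(8t)} = 24/(s-8)^5, so L{8·t^4·e^(8t)} = 8·24/(s-8)^5 = 192/(s-8)^5

Final answer: 192/(s-8)^5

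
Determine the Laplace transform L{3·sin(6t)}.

L{sin(ωt)} = ω/(s² + ω²), so L{sin(6t)} = 6/(s² + 36). Then L{3·sin(6t)} = 3·6/(s² + 36) = 18/(s² + 36)

Final answer: 18/(s² + 36)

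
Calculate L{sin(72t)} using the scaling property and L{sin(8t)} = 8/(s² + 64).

Using L{f(at)} = (1/a)F(s/a) with a=9: L{sin(72t)} = (1/9) · 8/((s/9)² + 64) = (1/9) · 8·81/(s² + 5184) = 72/(s² + 5184)

Final answer: 72/(s² + 5184)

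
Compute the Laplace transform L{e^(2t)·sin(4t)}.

L{e^(at)·sin(ωt)} = ω/((s-a)² + ω²), so L{e^(2t)·sin(4t)} = 4/((s-2)² + 16)

Final answer: 4/((s-2)² + 16)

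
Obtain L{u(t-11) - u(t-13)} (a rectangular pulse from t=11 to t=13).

L{u(t-a)} = e^(-as)/s. L{u(t-11) - u(t-13)} = (e^(-11s) - e^(-13s))/s

Final answer: (e^(-11s) - e^(-13s))/s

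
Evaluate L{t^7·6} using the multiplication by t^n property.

L{6} = 6/s. d^1/ds^1[1/s] = -1/s². d^2/ds^2[1/s] = 2/s^3. d^3/ds^3[1/s] = -6/s^4. d^4/ds^4[1/s] = 24/s^5. d^5/ds^5[1/s] = -120/s^6. d^6/ds^6[1/s] = 720/s^7. d^7/ds^7[1/s] = -5040/s^8. So L{t^7} = (-1)^{7}·-5040/s^8 = 5040/s^8. Then L{t^7·6} = 6·5040/s^8 = 30240/s^8

Final answer: 30240/s^8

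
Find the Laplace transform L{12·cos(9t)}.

L{cos(ωt)} = s/(s² + ω²), so L{cos(9t)} = s/(s² + 81). Then L{12·cos(9t)} = 12·s/(s² + 81) = 12s/(s² + 81)

Final answer: 12s/(s² + 81)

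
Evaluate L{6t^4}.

L{t^n} = n!/s^(n+1). So L{6t^4} = 6·4!/s^5 = 144/s^5

Final answer: 144/s^5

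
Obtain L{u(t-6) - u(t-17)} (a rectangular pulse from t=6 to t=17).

L{u(t-a)} = e^(-as)/s. L{u(t-6) - u(t-17)} = (e^(-6s) - e^(-17s))/s

Final answer: (e^(-6s) - e^(-17s))/s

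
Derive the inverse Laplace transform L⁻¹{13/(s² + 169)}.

L⁻¹{13/(s² + 169)} = sin(13t)

Final answer: sin(13t)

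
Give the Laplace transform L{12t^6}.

L{12t^6} = 12 · L{t^6} = 12 · 720/s^7 = 8640/s^7

Final answer: 8640/s^7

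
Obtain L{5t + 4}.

L{5t + 4} = 5·L{t} + 4·L{1} = 5/s² + 4/s

Final answer: 5/s² + 4/s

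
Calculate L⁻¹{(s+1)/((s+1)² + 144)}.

Using frequency shift: L⁻¹{(s-a)/((s-a)² + b²)} = e^(at)cos(bt). Here a=-1, b=12

Final answer: e^(-t)·cos(12t)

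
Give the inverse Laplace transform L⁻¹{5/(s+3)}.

L⁻¹{1/(s-a)} = e^(at), so L⁻¹{1/(s+3)} = e^(-3t), and L⁻¹{5/(s+3)} = 5·e^(-3t)

Final answer: 5·e^(-3t)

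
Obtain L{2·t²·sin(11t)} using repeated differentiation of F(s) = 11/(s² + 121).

F(s) = 11/(s² + 121). F'(s) = -22s/(s² + 121)². F''(s) = -22(121 - 3s²)/(s² + 121)³ = (66s² - 2662)/(s² + 121)³. So L{t²·sin(11t)} = (-1)² F''(s) = (66s² - 2662)/(s² + 121)³. Then L{2·t²·sin(11t)} = 2·(66s² - 2662)/(s² + 121)³ = (132s² - 5324)/(s² + 121)³

Final answer: (132s² - 5324)/(s² + 121)³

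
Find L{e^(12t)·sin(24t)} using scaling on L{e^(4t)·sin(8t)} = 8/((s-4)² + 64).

Scaling with a=3: L{e^(12t)·sin(24t)} = (1/3) · 8/((s/3-4)² + 64). Simplifying: 24/((s-12)² + 576)

Final answer: 24/((s-12)² + 576)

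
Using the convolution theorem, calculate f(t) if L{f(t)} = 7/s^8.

7/s^8 = (7/s)·(1/s^7) = L{7}·L{t^6/720}. By convolution, f(t) = 7*t^6/720 = ∫₀ᵗ 7·τ^6/720 dτ = 7·t^7/5040

Final answer: 7·t^7/5040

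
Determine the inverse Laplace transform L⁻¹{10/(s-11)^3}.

L⁻¹{n!/(s-a)^(n+1)} = t^n·e^(at) with n=2, a=11. So L⁻¹{2/(s-11)^3} = t^2·e^(11t), and L⁻¹{10/(s-11)^3} = (10/2)·t^2·e^(11t) = 5·t^2·e^(11t)

Final answer: 5·t^2·e^(11t)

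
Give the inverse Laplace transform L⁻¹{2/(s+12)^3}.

L⁻¹{n!/(s-a)^(n+1)} = t^n·e^(at), so L⁻¹{2/(s+12)^3} = t^2·e^(-12t)

Final answer: t^2·e^(-12t)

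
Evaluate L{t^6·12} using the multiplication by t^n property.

L{12} = 12/s. d^1/ds^1[1/s] = -1/s². d^2/ds^2[1/s] = 2/s^3. d^3/ds^3[1/s] = -6/s^4. d^4/ds^4[1/s] = 24/s^5. d^5/ds^5[1/s] = -120/s^6. d^6/ds^6[1/s] = 720/s^7. So L{t^6} = (-1)^{6}·720/s^7 = 720/s^7. Then L{t^6·12} = 12·720/s^7 = 8640/s^7

Final answer: 8640/s^7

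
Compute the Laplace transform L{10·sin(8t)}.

L{sin(ωt)} = ω/(s² + ω²), so L{sin(8t)} = 8/(s² + 64). Then L{10·sin(8t)} = 10·8/(s² + 64) = 80/(s² + 64)

Final answer: 80/(s² + 64)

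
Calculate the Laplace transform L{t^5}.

L{t^n} = n!/s^(n+1), so L{t^5} = 120/s^6

Final answer: 120/s^6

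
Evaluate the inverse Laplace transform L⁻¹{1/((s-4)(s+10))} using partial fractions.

Decompose: A/(s-4) + B/(s+10). A = 1/14, B = -1/14. f(t) = (e^(4t) - e^(-10t))/14

Final answer: (e^(4t) - e^(-10t))/14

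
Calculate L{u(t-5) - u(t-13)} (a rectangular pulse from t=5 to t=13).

L{u(t-a)} = e^(-as)/s. L{u(t-5) - u(t-13)} = (e^(-5s) - e^(-13s))/s

Final answer: (e^(-5s) - e^(-13s))/s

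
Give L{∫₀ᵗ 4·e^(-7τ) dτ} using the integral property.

L{∫₀ᵗ f(τ)dτ} = F(s)/s with F(s) = 4/(s+7), so L{∫₀ᵗ 4·e^(-7τ) dτ} = 4/(s(s+7))

Final answer: 4/(s(s+7))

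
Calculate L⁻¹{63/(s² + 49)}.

This is the form c·a/(s² + a²) with a = 7, c = 9. L⁻¹ = 9·sin(7t)

Final answer: 9·sin(7t)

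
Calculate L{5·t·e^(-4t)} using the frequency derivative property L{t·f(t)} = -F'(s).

L{e^(-4t)} = 1/(s+4). By frequency derivative: L{t·e^(-4t)} = -d/ds[1/(s+4)] = -(-1)/(s+4)² = 1/(s+4)². Then L{5·t·e^(-4t)} = 5·1/(s+4)² = 5/(s+4)²

Final answer: 5/(s+4)²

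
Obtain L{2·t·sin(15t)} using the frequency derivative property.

L{sin(15t)} = 15/(s² + 225). By L{t·f(t)} = -F'(s): -d/ds[15/(s² + 225)] = -(15)·(-2s)/(s² + 225)² = 30s/(s² + 225)². Then L{2·t·sin(15t)} = 2·30s/(s² + 225)² = 60s/(s² + 225)²

Final answer: 60s/(s² + 225)²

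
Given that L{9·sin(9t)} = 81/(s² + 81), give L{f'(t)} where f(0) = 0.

L{f'(t)} = s·F(s) - f(0) = s·81/(s² + 81) - 0 = 81s/(s² + 81)

Final answer: 81s/(s² + 81)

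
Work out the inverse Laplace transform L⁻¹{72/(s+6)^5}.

L⁻¹{n!/(s-a)^(n+1)} = t^n·e^(at) with n=4, a=-6. So L⁻¹{24/(s+6)^5} = t^4·e^(-6t), and L⁻¹{72/(s+6)^5} = (72/24)·t^4·e^(-6t) = 3·t^4·e^(-6t)

Final answer: 3·t^4·e^(-6t)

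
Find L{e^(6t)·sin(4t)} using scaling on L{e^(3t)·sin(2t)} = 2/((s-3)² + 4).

Scaling with a=2: L{e^(6t)·sin(4t)} = (1/2) · 2/((s/2-3)² + 4). Simplifying: 4/((s-6)² + 16)

Final answer: 4/((s-6)² + 16)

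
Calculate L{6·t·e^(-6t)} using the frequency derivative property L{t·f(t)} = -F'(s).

L{e^(-6t)} = 1/(s+6). By frequency derivative: L{t·e^(-6t)} = -d/ds[1/(s+6)] = -(-1)/(s+6)² = 1/(s+6)². Then L{6·t·e^(-6t)} = 6·1/(s+6)² = 6/(s+6)²

Final answer: 6/(s+6)²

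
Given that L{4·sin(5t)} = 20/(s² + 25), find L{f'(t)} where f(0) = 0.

L{f'(t)} = s·F(s) - f(0) = s·20/(s² + 25) - 0 = 20s/(s² + 25)

Final answer: 20s/(s² + 25)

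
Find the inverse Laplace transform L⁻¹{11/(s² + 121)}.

L⁻¹{11/(s² + 121)} = sin(11t)

Final answer: sin(11t)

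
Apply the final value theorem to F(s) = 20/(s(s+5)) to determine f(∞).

f(∞) = lim_{s→0} s·20/(s(s+5)) = lim_{s→0} 20/(s+5) = 20/5 = 4

Final answer: 4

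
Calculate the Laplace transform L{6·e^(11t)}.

L{e^(at)} = 1/(s-a), so L{e^(11t)} = 1/(s-11). Then L{6·e^(11t)} = 6/(s-11)

Final answer: 6/(s-11)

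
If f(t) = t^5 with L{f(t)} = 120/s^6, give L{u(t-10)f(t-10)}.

Time shift theorem: L{u(t-a)f(t-a)} = e^(-as)F(s). Here a=10, F(s) = 120/s^6, so L{u(t-10)f(t-10)} = e^(-10s)·120/s^6

Final answer: e^(-10s)·120/s^6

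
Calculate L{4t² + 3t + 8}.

L{4t² + 3t + 8} = 4·2/s³ + 3/s² + 8/s = 8/s³ + 3/s² + 8/s

Final answer: 8/s³ + 3/s² + 8/s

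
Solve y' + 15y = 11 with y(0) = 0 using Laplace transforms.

sY + 15Y = 11/s. Y = 11/(s(s+15)). Partial fractions: Y = 11/15/s - 11/15/(s+15)

Final answer: y(t) = 11/15(1 - e^(-15t))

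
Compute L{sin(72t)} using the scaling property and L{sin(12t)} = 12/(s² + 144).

Using L{f(at)} = (1/a)F(s/a) with a=6: L{sin(72t)} = (1/6) · 12/((s/6)² + 144) = (1/6) · 12·36/(s² + 5184) = 72/(s² + 5184)

Final answer: 72/(s² + 5184)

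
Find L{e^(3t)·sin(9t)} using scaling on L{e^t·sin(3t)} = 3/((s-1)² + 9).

Scaling with a=3: L{e^(3t)·sin(9t)} = (1/3) · 3/((s/3-1)² + 9). Simplifying: 9/((s-3)² + 81)

Final answer: 9/((s-3)² + 81)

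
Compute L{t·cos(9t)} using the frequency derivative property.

L{cos(9t)} = s/(s² + 81). Derivative: d/ds[s/(s² + 81)] = [(s² + 81) - s·2s]/(s² + 81)² = (81 - s²)/(s² + 81)². So L{t·cos(9t)} = -F'(s) = (s² - 81)/(s² + 81)²

Final answer: (s² - 81)/(s² + 81)²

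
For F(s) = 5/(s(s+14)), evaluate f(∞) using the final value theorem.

f(∞) = lim_{s→0} s·5/(s(s+14)) = lim_{s→0} 5/(s+14) = 5/14 = 5/14

Final answer: 5/14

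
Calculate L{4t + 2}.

L{4t + 2} = 4·L{t} + 2·L{1} = 4/s² + 2/s

Final answer: 4/s² + 2/s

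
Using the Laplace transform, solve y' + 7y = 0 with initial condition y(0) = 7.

L{y'} + 7L{y} = 0. sY - 7 + 7Y = 0. Y(s+7) = 7. Y = 7/(s+7)

Final answer: y(t) = 7e^(-7t)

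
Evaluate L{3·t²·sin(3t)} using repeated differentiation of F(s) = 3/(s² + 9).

F(s) = 3/(s² + 9). F'(s) = -6s/(s² + 9)². F''(s) = -6(9 - 3s²)/(s² + 9)³ = (18s² - 54)/(s² + 9)³. So L{t²·sin(3t)} = (-1)² F''(s) = (18s² - 54)/(s² + 9)³. Then L{3·t²·sin(3t)} = 3·(18s² - 54)/(s² + 9)³ = (54s² - 162)/(s² + 9)³

Final answer: (54s² - 162)/(s² + 9)³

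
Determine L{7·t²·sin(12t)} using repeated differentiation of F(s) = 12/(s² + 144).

F(s) = 12/(s² + 144). F'(s) = -24s/(s² + 144)². F''(s) = -24(144 - 3s²)/(s² + 144)³ = (72s² - 3456)/(s² + 144)³. So L{t²·sin(12t)} = (-1)² F''(s) = (72s² - 3456)/(s² + 144)³. Then L{7·t²·sin(12t)} = 7·(72s² - 3456)/(s² + 144)³ = (504s² - 24192)/(s² + 144)³

Final answer: (504s² - 24192)/(s² + 144)³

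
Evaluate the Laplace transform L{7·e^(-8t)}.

L{e^(at)} = 1/(s-a), so L{e^(-8t)} = 1/(s+8). Then L{7·e^(-8t)} = 7/(s+8)

Final answer: 7/(s+8)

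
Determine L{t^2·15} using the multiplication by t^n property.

L{15} = 15/s. d^1/ds^1[1/s] = -1/s². d^2/ds^2[1/s] = 2/s^3. So L{t^2} = (-1)^{2}·2/s^3 = 2/s^3. Then L{t^2·15} = 15·2/s^3 = 30/s^3

Final answer: 30/s^3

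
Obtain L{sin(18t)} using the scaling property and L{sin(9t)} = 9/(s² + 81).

Using L{f(at)} = (1/a)F(s/a) with a=2: L{sin(18t)} = (1/2) · 9/((s/2)² + 81) = (1/2) · 9·4/(s² + 324) = 18/(s² + 324)

Final answer: 18/(s² + 324)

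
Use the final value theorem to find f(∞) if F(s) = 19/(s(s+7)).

f(∞) = lim_{s→0} s·19/(s(s+7)) = lim_{s→0} 19/(s+7) = 19/7 = 19/7

Final answer: 19/7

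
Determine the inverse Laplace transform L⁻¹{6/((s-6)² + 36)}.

Using frequency shift, L⁻¹{6/((s-6)² + 36)} = e^(6t)·sin(6t)

Final answer: e^(6t)·sin(6t)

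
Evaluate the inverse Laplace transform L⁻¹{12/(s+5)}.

L⁻¹{1/(s-a)} = e^(at), so L⁻¹{1/(s+5)} = e^(-5t), and L⁻¹{12/(s+5)} = 12·e^(-5t)

Final answer: 12·e^(-5t)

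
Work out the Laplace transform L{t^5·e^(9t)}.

L{t^n·e^(at)} = n!/(s-a)^(n+1), so L{t^5·e^(9t)} = 120/(s-9)^6

Final answer: 120/(s-9)^6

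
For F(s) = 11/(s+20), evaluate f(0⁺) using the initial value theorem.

f(0⁺) = lim_{s→∞} s·11/(s+20) = lim_{s→∞} 11s/(s+20) = 11

Final answer: 11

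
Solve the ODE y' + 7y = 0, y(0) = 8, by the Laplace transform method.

L{y'} + 7L{y} = 0. sY - 8 + 7Y = 0. Y(s+7) = 8. Y = 8/(s+7)

Final answer: y(t) = 8e^(-7t)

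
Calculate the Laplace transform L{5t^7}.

L{5t^7} = 5 · L{t^7} = 5 · 5040/s^8 = 25200/s^8

Final answer: 25200/s^8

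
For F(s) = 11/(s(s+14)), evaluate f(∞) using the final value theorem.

f(∞) = lim_{s→0} s·11/(s(s+14)) = lim_{s→0} 11/(s+14) = 11/14 = 11/14

Final answer: 11/14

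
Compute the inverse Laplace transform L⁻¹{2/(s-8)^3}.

L⁻¹{n!/(s-a)^(n+1)} = t^n·e^(at), so L⁻¹{2/(s-8)^3} = t^2·e^(8t)

Final answer: t^2·e^(8t)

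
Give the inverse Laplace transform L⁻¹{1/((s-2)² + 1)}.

Using frequency shift, L⁻¹{1/((s-2)² + 1)} = e^(2t)·sin(t)

Final answer: e^(2t)·sin(t)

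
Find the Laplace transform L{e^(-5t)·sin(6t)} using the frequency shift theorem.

Frequency shift: L{e^(at)f(t)} = F(s-a). L{e^(-5t)·sin(6t)} = 6/((s+5)² + 36)

Final answer: 6/((s+5)² + 36)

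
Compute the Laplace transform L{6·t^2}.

L{t^n} = n!/s^(n+1), so L{t^2} = 2/s^3. Then L{6·t^2} = 6·2/s^3 = 12/s^3

Final answer: 12/s^3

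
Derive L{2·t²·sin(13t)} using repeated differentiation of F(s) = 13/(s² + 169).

F(s) = 13/(s² + 169). F'(s) = -26s/(s² + 169)². F''(s) = -26(169 - 3s²)/(s² + 169)³ = (78s² - 4394)/(s² + 169)³. So L{t²·sin(13t)} = (-1)² F''(s) = (78s² - 4394)/(s² + 169)³. Then L{2·t²·sin(13t)} = 2·(78s² - 4394)/(s² + 169)³ = (156s² - 8788)/(s² + 169)³

Final answer: (156s² - 8788)/(s² + 169)³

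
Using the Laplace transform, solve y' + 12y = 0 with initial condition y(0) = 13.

L{y'} + 12L{y} = 0. sY - 13 + 12Y = 0. Y(s+12) = 13. Y = 13/(s+12)

Final answer: y(t) = 13e^(-12t)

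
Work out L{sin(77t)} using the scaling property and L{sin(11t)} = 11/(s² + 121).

Using L{f(at)} = (1/a)F(s/a) with a=7: L{sin(77t)} = (1/7) · 11/((s/7)² + 121) = (1/7) · 11·49/(s² + 5929) = 77/(s² + 5929)

Final answer: 77/(s² + 5929)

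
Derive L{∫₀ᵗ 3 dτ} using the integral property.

L{∫₀ᵗ f(τ)dτ} = F(s)/s with f(t) = 3. F(s) = 3/s, so L{∫₀ᵗ 3 dτ} = (3/s)/s = 3/s². (Check: ∫₀ᵗ 3 dτ = 3t.)

Final answer: 3/s²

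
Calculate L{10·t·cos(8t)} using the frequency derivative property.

L{cos(8t)} = s/(s² + 64). Derivative: d/ds[s/(s² + 64)] = [(s² + 64) - s·2s]/(s² + 64)² = (64 - s²)/(s² + 64)². So L{t·cos(8t)} = -F'(s) = (s² - 64)/(s² + 64)². Then L{10·t·cos(8t)} = 10·(s² - 64)/(s² + 64)²

Final answer: 10·(s² - 64)/(s² + 64)²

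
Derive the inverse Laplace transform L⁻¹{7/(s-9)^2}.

L⁻¹{n!/(s-a)^(n+1)} = t^n·e^(at) with n=1, a=9. So L⁻¹{1/(s-9)^2} = t·e^(9t), and L⁻¹{7/(s-9)^2} = (7/1)·t·e^(9t) = 7·t·e^(9t)

Final answer: 7·t·e^(9t)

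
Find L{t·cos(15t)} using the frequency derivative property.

L{cos(15t)} = s/(s² + 225). Derivative: d/ds[s/(s² + 225)] = [(s² + 225) - s·2s]/(s² + 225)² = (225 - s²)/(s² + 225)². So L{t·cos(15t)} = -F'(s) = (s² - 225)/(s² + 225)²

Final answer: (s² - 225)/(s² + 225)²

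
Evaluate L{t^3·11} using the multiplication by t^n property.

L{11} = 11/s. d^1/ds^1[1/s] = -1/s². d^2/ds^2[1/s] = 2/s^3. d^3/ds^3[1/s] = -6/s^4. So L{t^3} = (-1)^{3}·-6/s^4 = 6/s^4. Then L{t^3·11} = 11·6/s^4 = 66/s^4

Final answer: 66/s^4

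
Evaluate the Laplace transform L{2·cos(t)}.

L{cos(ωt)} = s/(s² + ω²), so L{cos(t)} = s/(s² + 1). Then L{2·cos(t)} = 2·s/(s² + 1) = 2s/(s² + 1)

Final answer: 2s/(s² + 1)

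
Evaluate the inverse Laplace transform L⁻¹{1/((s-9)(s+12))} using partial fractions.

Decompose: A/(s-9) + B/(s+12). A = 1/21, B = -1/21. f(t) = (e^(9t) - e^(-12t))/21

Final answer: (e^(9t) - e^(-12t))/21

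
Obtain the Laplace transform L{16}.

L{16} = 16 · L{1} = 16/s

Final answer: 16/s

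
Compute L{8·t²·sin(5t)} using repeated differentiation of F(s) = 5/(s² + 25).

F(s) = 5/(s² + 25). F'(s) = -10s/(s² + 25)². F''(s) = -10(25 - 3s²)/(s² + 25)³ = (30s² - 250)/(s² + 25)³. So L{t²·sin(5t)} = (-1)² F''(s) = (30s² - 250)/(s² + 25)³. Then L{8·t²·sin(5t)} = 8·(30s² - 250)/(s² + 25)³ = (240s² - 2000)/(s² + 25)³

Final answer: (240s² - 2000)/(s² + 25)³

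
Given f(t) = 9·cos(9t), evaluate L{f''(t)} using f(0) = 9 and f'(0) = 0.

F(s) = 9s/(s² + 81). L{f''(t)} = s²F(s) - sf(0) - f'(0) = 9s³/(s² + 81) - 9s = (9s³ - 9s(s² + 81))/(s² + 81) = -729s/(s² + 81)

Final answer: -729s/(s² + 81)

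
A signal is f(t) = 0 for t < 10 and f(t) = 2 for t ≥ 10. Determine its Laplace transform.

f(t) = 2·u(t-10). L{u(t-10)} = e^(-10s)/s, so L{f(t)} = 2·e^(-10s)/s

Final answer: 2·e^(-10s)/s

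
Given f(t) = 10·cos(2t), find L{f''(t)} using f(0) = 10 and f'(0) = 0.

F(s) = 10s/(s² + 4). L{f''(t)} = s²F(s) - sf(0) - f'(0) = 10s³/(s² + 4) - 10s = (10s³ - 10s(s² + 4))/(s² + 4) = -40s/(s² + 4)

Final answer: -40s/(s² + 4)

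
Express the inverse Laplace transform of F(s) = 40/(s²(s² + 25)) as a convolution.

40/(s²(s² + 25)) = (1/s²)·(40/(s² + 25)) = L{t}·L{8·sin(5t)}. So f(t) = t*(8·sin(5t)) = ∫₀ᵗ 8τ·sin(5(t-τ)) dτ

Final answer: ∫₀ᵗ 8τ·sin(5(t-τ)) dτ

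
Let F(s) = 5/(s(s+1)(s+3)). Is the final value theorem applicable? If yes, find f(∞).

Poles of sF(s) = 5/((s+1)(s+3)) are at s = -1 and s = -3, both in the left half-plane. Theorem applies. f(∞) = lim_{s→0} sF(s) = 5/(1·3) = 5/3

Final answer: 5/3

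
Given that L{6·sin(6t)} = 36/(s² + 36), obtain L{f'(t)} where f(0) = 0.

L{f'(t)} = s·F(s) - f(0) = s·36/(s² + 36) - 0 = 36s/(s² + 36)

Final answer: 36s/(s² + 36)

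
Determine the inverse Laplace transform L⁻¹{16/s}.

L⁻¹{c/s} = c, so L⁻¹{16/s} = 16

Final answer: 16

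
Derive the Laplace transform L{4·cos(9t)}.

L{cos(ωt)} = s/(s² + ω²), so L{cos(9t)} = s/(s² + 81). Then L{4·cos(9t)} = 4·s/(s² + 81) = 4s/(s² + 81)

Final answer: 4s/(s² + 81)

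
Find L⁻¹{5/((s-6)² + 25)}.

Form: b/((s-a)² + b²) → e^(at)sin(bt). With a=6, b=5

Final answer: e^(6t)·sin(5t)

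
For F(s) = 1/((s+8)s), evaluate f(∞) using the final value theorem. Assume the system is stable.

f(∞) = lim_{s→0} sF(s) = lim_{s→0} 1/(s+8) = 1/8

Final answer: 1/8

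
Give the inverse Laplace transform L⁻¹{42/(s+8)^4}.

L⁻¹{n!/(s-a)^(n+1)} = t^n·e^(at) with n=3, a=-8. So L⁻¹{6/(s+8)^4} = t^3·e^(-8t), and L⁻¹{42/(s+8)^4} = (42/6)·t^3·e^(-8t) = 7·t^3·e^(-8t)

Final answer: 7·t^3·e^(-8t)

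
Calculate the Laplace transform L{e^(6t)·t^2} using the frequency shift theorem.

L{e^(at)·t^n} = n!/(s-a)^(n+1), so L{e^(6t)·t^2} = 2/(s-6)^3

Final answer: 2/(s-6)^3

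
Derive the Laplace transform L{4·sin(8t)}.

L{sin(ωt)} = ω/(s² + ω²), so L{sin(8t)} = 8/(s² + 64). Then L{4·sin(8t)} = 4·8/(s² + 64) = 32/(s² + 64)

Final answer: 32/(s² + 64)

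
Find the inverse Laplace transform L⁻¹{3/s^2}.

L⁻¹{n!/s^(n+1)} = t^n with n=1. So L⁻¹{1/s^2} = t, and L⁻¹{3/s^2} = (3/1)·t = 3·t

Final answer: 3·t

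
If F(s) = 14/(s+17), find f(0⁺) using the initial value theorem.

f(0⁺) = lim_{s→∞} s·14/(s+17) = lim_{s→∞} 14s/(s+17) = 14

Final answer: 14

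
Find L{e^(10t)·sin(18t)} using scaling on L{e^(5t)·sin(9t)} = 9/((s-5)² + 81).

Scaling with a=2: L{e^(10t)·sin(18t)} = (1/2) · 9/((s/2-5)² + 81). Simplifying: 18/((s-10)² + 324)

Final answer: 18/((s-10)² + 324)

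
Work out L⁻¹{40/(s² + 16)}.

This is the form c·a/(s² + a²) with a = 4, c = 10. L⁻¹ = 10·sin(4t)

Final answer: 10·sin(4t)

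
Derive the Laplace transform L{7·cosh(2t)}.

L{cosh(ωt)} = s/(s² - ω²), so L{cosh(2t)} = s/(s² - 4). Then L{7·cosh(2t)} = 7·s/(s² - 4) = 7s/(s² - 4)

Final answer: 7s/(s² - 4)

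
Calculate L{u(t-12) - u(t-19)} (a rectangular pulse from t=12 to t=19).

L{u(t-a)} = e^(-as)/s. L{u(t-12) - u(t-19)} = (e^(-12s) - e^(-19s))/s

Final answer: (e^(-12s) - e^(-19s))/s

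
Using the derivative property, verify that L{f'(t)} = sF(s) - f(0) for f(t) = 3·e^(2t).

f'(t) = 6e^(2t). Direct: L{f'(t)} = 6/(s-2). Property: s·3/(s-2) - 3 = (3s - 3(s-2))/(s-2) = 6/(s-2). ✓

Final answer: 6/(s-2)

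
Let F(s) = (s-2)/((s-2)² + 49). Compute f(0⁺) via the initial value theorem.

f(0⁺) = lim_{s→∞} sF(s) = lim_{s→∞} s(s-2)/((s-2)² + 49) = 1

Final answer: 1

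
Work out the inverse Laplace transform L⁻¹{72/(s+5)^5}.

L⁻¹{n!/(s-a)^(n+1)} = t^n·e^(at) with n=4, a=-5. So L⁻¹{24/(s+5)^5} = t^4·e^(-5t), and L⁻¹{72/(s+5)^5} = (72/24)·t^4·e^(-5t) = 3·t^4·e^(-5t)

Final answer: 3·t^4·e^(-5t)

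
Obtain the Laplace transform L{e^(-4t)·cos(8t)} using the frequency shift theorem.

Frequency shift: L{e^(at)f(t)} = F(s-a). L{e^(-4t)·cos(8t)} = (s+4)/((s+4)² + 64)

Final answer: (s+4)/((s+4)² + 64)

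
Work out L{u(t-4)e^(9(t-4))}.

u(t-a)f(t-a) with f(t)=e^(9t). L{e^(9t)} = 1/(s-9). By time shift: e^(-4s)/(s-9)

Final answer: e^(-4s)/(s-9)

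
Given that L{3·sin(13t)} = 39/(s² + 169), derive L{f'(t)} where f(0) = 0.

L{f'(t)} = s·F(s) - f(0) = s·39/(s² + 169) - 0 = 39s/(s² + 169)

Final answer: 39s/(s² + 169)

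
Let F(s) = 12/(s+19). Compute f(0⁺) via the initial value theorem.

f(0⁺) = lim_{s→∞} s·12/(s+19) = lim_{s→∞} 12s/(s+19) = 12

Final answer: 12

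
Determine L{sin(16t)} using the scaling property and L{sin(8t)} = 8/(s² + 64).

Using L{f(at)} = (1/a)F(s/a) with a=2: L{sin(16t)} = (1/2) · 8/((s/2)² + 64) = (1/2) · 8·4/(s² + 256) = 16/(s² + 256)

Final answer: 16/(s² + 256)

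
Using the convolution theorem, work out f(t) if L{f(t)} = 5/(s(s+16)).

5/(s(s+16)) = (5/s)·(1/(s+16)) = L{5}·L{e^(-16t)}. By convolution, f(t) = 5*e^(-16t) = ∫₀ᵗ 5·e^(-16τ) dτ = 5·(1 - e^(-16t))/16

Final answer: 5·(1 - e^(-16t))/16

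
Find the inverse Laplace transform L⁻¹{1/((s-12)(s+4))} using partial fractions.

Decompose: A/(s-12) + B/(s+4). A = 1/16, B = -1/16. f(t) = (e^(12t) - e^(-4t))/16

Final answer: (e^(12t) - e^(-4t))/16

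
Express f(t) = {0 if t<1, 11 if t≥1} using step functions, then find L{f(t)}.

f(t) = 11·u(t-1). L{u(t-1)} = e^(-s)/s, so L{f(t)} = 11·e^(-s)/s

Final answer: 11·e^(-s)/s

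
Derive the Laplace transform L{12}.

L{12} = 12 · L{1} = 12/s

Final answer: 12/s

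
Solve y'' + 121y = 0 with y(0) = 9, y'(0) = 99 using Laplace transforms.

L{y''} + 121L{y} = 0. s²Y - 9s - 99 + 121Y = 0. Y(s² + 121) = 9s + 99. Y = (9s + 99)/(s² + 121). Inverting: y(t) = 9cos(11t) + 9sin(11t)

Final answer: y(t) = 9cos(11t) + 9sin(11t)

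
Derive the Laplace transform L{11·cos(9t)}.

L{cos(ωt)} = s/(s² + ω²), so L{cos(9t)} = s/(s² + 81). Then L{11·cos(9t)} = 11·s/(s² + 81) = 11s/(s² + 81)

Final answer: 11s/(s² + 81)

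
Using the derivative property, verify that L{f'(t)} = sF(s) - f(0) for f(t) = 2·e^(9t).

f'(t) = 18e^(9t). Direct: L{f'(t)} = 18/(s-9). Property: s·2/(s-9) - 2 = (2s - 2(s-9))/(s-9) = 18/(s-9). ✓

Final answer: 18/(s-9)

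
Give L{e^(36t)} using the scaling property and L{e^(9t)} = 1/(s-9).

Using L{f(at)} = (1/a)F(s/a) with a=4 and f(t) = e^(9t): L{e^(36t)} = (1/4) · 1/((s/4)-9) = (1/4) · 4/(s-36) = 1/(s-36)

Final answer: 1/(s-36)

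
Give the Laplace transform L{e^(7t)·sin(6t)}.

L{e^(at)·sin(ωt)} = ω/((s-a)² + ω²), so L{e^(7t)·sin(6t)} = 6/((s-7)² + 36)

Final answer: 6/((s-7)² + 36)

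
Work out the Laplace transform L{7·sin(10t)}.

L{sin(ωt)} = ω/(s² + ω²), so L{sin(10t)} = 10/(s² + 100). Then L{7·sin(10t)} = 7·10/(s² + 100) = 70/(s² + 100)

Final answer: 70/(s² + 100)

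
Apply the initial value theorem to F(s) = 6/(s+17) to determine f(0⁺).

f(0⁺) = lim_{s→∞} s·6/(s+17) = lim_{s→∞} 6s/(s+17) = 6

Final answer: 6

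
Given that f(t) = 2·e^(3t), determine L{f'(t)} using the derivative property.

f(0) = 2, F(s) = 2/(s-3). L{f'(t)} = s·F(s) - f(0) = 2s/(s-3) - 2 = (2s - 2(s-3))/(s-3) = 6/(s-3)

Final answer: 6/(s-3)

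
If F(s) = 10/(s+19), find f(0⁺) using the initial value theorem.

f(0⁺) = lim_{s→∞} s·10/(s+19) = lim_{s→∞} 10s/(s+19) = 10

Final answer: 10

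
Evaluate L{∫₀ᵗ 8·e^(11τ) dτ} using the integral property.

L{∫₀ᵗ f(τ)dτ} = F(s)/s with F(s) = 8/(s-11), so L{∫₀ᵗ 8·e^(11τ) dτ} = 8/(s(s-11))

Final answer: 8/(s(s-11))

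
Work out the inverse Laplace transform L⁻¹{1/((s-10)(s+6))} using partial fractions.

Decompose: A/(s-10) + B/(s+6). A = 1/16, B = -1/16. f(t) = (e^(10t) - e^(-6t))/16

Final answer: (e^(10t) - e^(-6t))/16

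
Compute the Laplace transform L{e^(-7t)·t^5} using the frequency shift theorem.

L{e^(at)·t^n} = n!/(s-a)^(n+1), so L{e^(-7t)·t^5} = 120/(s+7)^6

Final answer: 120/(s+7)^6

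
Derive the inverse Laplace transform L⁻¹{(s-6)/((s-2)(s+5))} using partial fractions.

Using partial fractions, f(t) = (-4e^(2t) + 11e^(-5t))/7

Final answer: (-4e^(2t) + 11e^(-5t))/7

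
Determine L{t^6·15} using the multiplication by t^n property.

L{15} = 15/s. d^1/ds^1[1/s] = -1/s². d^2/ds^2[1/s] = 2/s^3. d^3/ds^3[1/s] = -6/s^4. d^4/ds^4[1/s] = 24/s^5. d^5/ds^5[1/s] = -120/s^6. d^6/ds^6[1/s] = 720/s^7. So L{t^6} = (-1)^{6}·720/s^7 = 720/s^7. Then L{t^6·15} = 15·720/s^7 = 10800/s^7

Final answer: 10800/s^7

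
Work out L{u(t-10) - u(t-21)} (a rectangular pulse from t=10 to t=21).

L{u(t-a)} = e^(-as)/s. L{u(t-10) - u(t-21)} = (e^(-10s) - e^(-21s))/s

Final answer: (e^(-10s) - e^(-21s))/s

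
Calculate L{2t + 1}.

L{2t + 1} = 2·L{t} + L{1} = 2/s² + 1/s

Final answer: 2/s² + 1/s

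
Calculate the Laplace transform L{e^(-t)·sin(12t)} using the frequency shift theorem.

Frequency shift: L{e^(at)f(t)} = F(s-a). L{e^(-t)·sin(12t)} = 12/((s+1)² + 144)

Final answer: 12/((s+1)² + 144)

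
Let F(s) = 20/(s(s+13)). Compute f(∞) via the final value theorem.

f(∞) = lim_{s→0} s·20/(s(s+13)) = lim_{s→0} 20/(s+13) = 20/13 = 20/13

Final answer: 20/13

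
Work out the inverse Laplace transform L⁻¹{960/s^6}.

L⁻¹{n!/s^(n+1)} = t^n with n=5. So L⁻¹{120/s^6} = t^5, and L⁻¹{960/s^6} = (960/120)·t^5 = 8·t^5

Final answer: 8·t^5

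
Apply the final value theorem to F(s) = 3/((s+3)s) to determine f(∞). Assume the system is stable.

f(∞) = lim_{s→0} sF(s) = lim_{s→0} 3/(s+3) = 1

Final answer: 1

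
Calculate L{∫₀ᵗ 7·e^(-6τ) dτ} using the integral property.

L{∫₀ᵗ f(τ)dτ} = F(s)/s with F(s) = 7/(s+6), so L{∫₀ᵗ 7·e^(-6τ) dτ} = 7/(s(s+6))

Final answer: 7/(s(s+6))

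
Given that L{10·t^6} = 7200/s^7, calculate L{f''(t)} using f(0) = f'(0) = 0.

L{f''(t)} = s²F(s) - sf(0) - f'(0) = s²·7200/s^7 - 0 - 0 = 7200/s^5

Final answer: 7200/s^5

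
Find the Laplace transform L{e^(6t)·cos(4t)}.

L{e^(at)·cos(ωt)} = (s-a)/((s-a)² + ω²), so L{e^(6t)·cos(4t)} = (s-6)/((s-6)² + 16)

Final answer: (s-6)/((s-6)² + 16)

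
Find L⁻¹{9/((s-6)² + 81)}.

Form: b/((s-a)² + b²) → e^(at)sin(bt). With a=6, b=9

Final answer: e^(6t)·sin(9t)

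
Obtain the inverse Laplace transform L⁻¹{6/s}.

L⁻¹{c/s} = c, so L⁻¹{6/s} = 6

Final answer: 6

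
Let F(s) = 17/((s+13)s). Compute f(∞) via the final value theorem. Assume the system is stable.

f(∞) = lim_{s→0} sF(s) = lim_{s→0} 17/(s+13) = 17/13

Final answer: 17/13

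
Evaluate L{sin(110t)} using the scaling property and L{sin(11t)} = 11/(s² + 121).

Using L{f(at)} = (1/a)F(s/a) with a=10: L{sin(110t)} = (1/10) · 11/((s/10)² + 121) = (1/10) · 11·100/(s² + 12100) = 110/(s² + 12100)

Final answer: 110/(s² + 12100)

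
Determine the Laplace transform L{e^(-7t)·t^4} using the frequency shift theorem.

L{e^(at)·t^n} = n!/(s-a)^(n+1), so L{e^(-7t)·t^4} = 24/(s+7)^5

Final answer: 24/(s+7)^5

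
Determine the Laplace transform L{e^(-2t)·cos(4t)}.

L{e^(at)·cos(ωt)} = (s-a)/((s-a)² + ω²), so L{e^(-2t)·cos(4t)} = (s+2)/((s+2)² + 16)

Final answer: (s+2)/((s+2)² + 16)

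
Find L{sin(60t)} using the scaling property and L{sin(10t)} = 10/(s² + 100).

Using L{f(at)} = (1/a)F(s/a) with a=6: L{sin(60t)} = (1/6) · 10/((s/6)² + 100) = (1/6) · 10·36/(s² + 3600) = 60/(s² + 3600)

Final answer: 60/(s² + 3600)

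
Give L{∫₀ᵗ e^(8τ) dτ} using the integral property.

L{∫₀ᵗ f(τ)dτ} = F(s)/s with F(s) = 1/(s-8), so L{∫₀ᵗ e^(8τ) dτ} = 1/(s(s-8))

Final answer: 1/(s(s-8))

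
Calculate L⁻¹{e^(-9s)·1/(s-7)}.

L⁻¹{1/(s-7)} = e^(7t). By the time shift theorem, L⁻¹{e^(-as)F(s)} = u(t-a)f(t-a) with a=9, so L⁻¹{e^(-9s)·1/(s-7)} = u(t-9)·e^(7(t-9))

Final answer: u(t-9)·e^(7(t-9))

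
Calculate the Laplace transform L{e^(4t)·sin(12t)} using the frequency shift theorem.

Frequency shift: L{e^(at)f(t)} = F(s-a). L{e^(4t)·sin(12t)} = 12/((s-4)² + 144)

Final answer: 12/((s-4)² + 144)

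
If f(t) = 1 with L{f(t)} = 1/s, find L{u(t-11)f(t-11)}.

Time shift theorem: L{u(t-a)f(t-a)} = e^(-as)F(s). Here a=11, F(s) = 1/s, so L{u(t-11)f(t-11)} = e^(-11s)·1/s

Final answer: e^(-11s)·1/s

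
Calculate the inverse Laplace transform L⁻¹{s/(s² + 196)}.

L⁻¹{s/(s² + 196)} = cos(14t)

Final answer: cos(14t)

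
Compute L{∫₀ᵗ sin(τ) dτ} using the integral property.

L{∫₀ᵗ f(τ)dτ} = F(s)/s with F(s) = 1/(s² + 1), so the result is (1/(s² + 1))/s = 1/(s(s² + 1))

Final answer: 1/(s(s² + 1))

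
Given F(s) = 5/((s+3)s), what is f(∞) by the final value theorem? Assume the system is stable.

f(∞) = lim_{s→0} sF(s) = lim_{s→0} 5/(s+3) = 5/3

Final answer: 5/3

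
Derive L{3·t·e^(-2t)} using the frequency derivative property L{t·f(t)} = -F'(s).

L{e^(-2t)} = 1/(s+2). By frequency derivative: L{t·e^(-2t)} = -d/ds[1/(s+2)] = -(-1)/(s+2)² = 1/(s+2)². Then L{3·t·e^(-2t)} = 3·1/(s+2)² = 3/(s+2)²

Final answer: 3/(s+2)²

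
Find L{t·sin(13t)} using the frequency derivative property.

L{sin(13t)} = 13/(s² + 169). By L{t·f(t)} = -F'(s): -d/ds[13/(s² + 169)] = -(13)·(-2s)/(s² + 169)² = 26s/(s² + 169)²

Final answer: 26s/(s² + 169)²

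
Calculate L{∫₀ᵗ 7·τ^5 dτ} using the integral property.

L{∫₀ᵗ f(τ)dτ} = F(s)/s with f(t) = 7t^5. F(s) = 840/s^6, so L{∫₀ᵗ 7·τ^5 dτ} = (840/s^6)/s = 840/s^7. (Check: ∫₀ᵗ 7·τ^5 dτ = 7t^6/6.)

Final answer: 840/s^7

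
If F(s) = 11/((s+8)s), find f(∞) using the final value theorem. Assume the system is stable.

f(∞) = lim_{s→0} sF(s) = lim_{s→0} 11/(s+8) = 11/8

Final answer: 11/8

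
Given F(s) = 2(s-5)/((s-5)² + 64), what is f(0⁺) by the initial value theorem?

f(0⁺) = lim_{s→∞} sF(s) = lim_{s→∞} 2s(s-5)/((s-5)² + 64) = 2

Final answer: 2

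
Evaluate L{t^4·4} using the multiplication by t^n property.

L{4} = 4/s. d^1/ds^1[1/s] = -1/s². d^2/ds^2[1/s] = 2/s^3. d^3/ds^3[1/s] = -6/s^4. d^4/ds^4[1/s] = 24/s^5. So L{t^4} = (-1)^{4}·24/s^5 = 24/s^5. Then L{t^4·4} = 4·24/s^5 = 96/s^5

Final answer: 96/s^5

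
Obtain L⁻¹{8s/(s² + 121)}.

This is the form c·s/(s² + a²) with a = 11, c = 8. L⁻¹ = 8·cos(11t)

Final answer: 8·cos(11t)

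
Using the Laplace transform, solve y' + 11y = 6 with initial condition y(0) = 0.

sY + 11Y = 6/s. Y = 6/(s(s+11)). Partial fractions: Y = 6/11/s - 6/11/(s+11)

Final answer: y(t) = 6/11(1 - e^(-11t))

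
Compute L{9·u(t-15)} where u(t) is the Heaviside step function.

L{u(t-a)} = e^(-as)/s. Here a=15, so L{u(t-15)} = e^(-15s)/s, and L{9·u(t-15)} = 9·e^(-15s)/s

Final answer: 9·e^(-15s)/s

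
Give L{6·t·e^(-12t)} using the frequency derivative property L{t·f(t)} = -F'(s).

L{e^(-12t)} = 1/(s+12). By frequency derivative: L{t·e^(-12t)} = -d/ds[1/(s+12)] = -(-1)/(s+12)² = 1/(s+12)². Then L{6·t·e^(-12t)} = 6·1/(s+12)² = 6/(s+12)²

Final answer: 6/(s+12)²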